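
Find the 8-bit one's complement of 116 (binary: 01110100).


Original: 01110100
Invert all bits:
  bit 0: 0 → 1
  bit 1: 1 → 0
  bit 2: 1 → 0
  bit 3: 1 → 0
  bit 4: 0 → 1
  bit 5: 1 → 0
  bit 6: 0 → 1
  bit 7: 0 → 1
= 10001011


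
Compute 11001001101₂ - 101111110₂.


Align and subtract column by column (LSB to MSB, borrowing when needed):
  11001001101
- 00101111110
  -----------
  col 0: (1 - 0 borrow-in) - 0 → 1 - 0 = 1, borrow out 0
  col 1: (0 - 0 borrow-in) - 1 → borrow from next column: (0+2) - 1 = 1, borrow out 1
  col 2: (1 - 1 borrow-in) - 1 → borrow from next column: (0+2) - 1 = 1, borrow out 1
  col 3: (1 - 1 borrow-in) - 1 → borrow from next column: (0+2) - 1 = 1, borrow out 1
  col 4: (0 - 1 borrow-in) - 1 → borrow from next column: (-1+2) - 1 = 0, borrow out 1
  col 5: (0 - 1 borrow-in) - 1 → borrow from next column: (-1+2) - 1 = 0, borrow out 1
  col 6: (1 - 1 borrow-in) - 1 → borrow from next column: (0+2) - 1 = 1, borrow out 1
  col 7: (0 - 1 borrow-in) - 0 → borrow from next column: (-1+2) - 0 = 1, borrow out 1
  col 8: (0 - 1 borrow-in) - 1 → borrow from next column: (-1+2) - 1 = 0, borrow out 1
  col 9: (1 - 1 borrow-in) - 0 → 0 - 0 = 0, borrow out 0
  col 10: (1 - 0 borrow-in) - 0 → 1 - 0 = 1, borrow out 0
Reading bits MSB→LSB: 10011001111
Strip leading zeros: 10011001111
= 10011001111


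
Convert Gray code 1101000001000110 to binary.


Gray code: 1101000001000110
MSB stays the same: 1
Each subsequent bit = prev_binary XOR current_gray:
  B[1] = 1 XOR 1 = 0
  B[2] = 0 XOR 0 = 0
  B[3] = 0 XOR 1 = 1
  B[4] = 1 XOR 0 = 1
  B[5] = 1 XOR 0 = 1
  B[6] = 1 XOR 0 = 1
  B[7] = 1 XOR 0 = 1
  B[8] = 1 XOR 0 = 1
  B[9] = 1 XOR 1 = 0
  B[10] = 0 XOR 0 = 0
  B[11] = 0 XOR 0 = 0
  B[12] = 0 XOR 0 = 0
  B[13] = 0 XOR 1 = 1
  B[14] = 1 XOR 1 = 0
  B[15] = 0 XOR 0 = 0
= 1001111110000100 (40836 decimal)


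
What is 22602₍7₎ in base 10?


Positional values (base 7):
  2 × 7^0 = 2 × 1 = 2
  0 × 7^1 = 0 × 7 = 0
  6 × 7^2 = 6 × 49 = 294
  2 × 7^3 = 2 × 343 = 686
  2 × 7^4 = 2 × 2401 = 4802
Sum = 2 + 0 + 294 + 686 + 4802
= 5784


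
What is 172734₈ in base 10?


Positional values:
Position 0: 4 × 8^0 = 4
Position 1: 3 × 8^1 = 24
Position 2: 7 × 8^2 = 448
Position 3: 2 × 8^3 = 1024
Position 4: 7 × 8^4 = 28672
Position 5: 1 × 8^5 = 32768
Sum = 4 + 24 + 448 + 1024 + 28672 + 32768
= 62940


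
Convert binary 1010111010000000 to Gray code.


Binary: 1010111010000000
Gray code: G = B XOR (B >> 1)
B >> 1 = 0101011101000000
1010111010000000 XOR 0101011101000000:
  1 XOR 0 = 1
  0 XOR 1 = 1
  1 XOR 0 = 1
  0 XOR 1 = 1
  1 XOR 0 = 1
  1 XOR 1 = 0
  1 XOR 1 = 0
  0 XOR 1 = 1
  1 XOR 0 = 1
  0 XOR 1 = 1
  0 XOR 0 = 0
  0 XOR 0 = 0
  0 XOR 0 = 0
  0 XOR 0 = 0
  0 XOR 0 = 0
  0 XOR 0 = 0
= 1111100111000000


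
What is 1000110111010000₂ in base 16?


Group into 4-bit nibbles: 1000110111010000
  1000 = 8
  1101 = D
  1101 = D
  0000 = 0
= 0x8DD0


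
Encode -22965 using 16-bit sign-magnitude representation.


Sign bit: 1 (negative)
Magnitude: 22965 = 101100110110101
= 1101100110110101


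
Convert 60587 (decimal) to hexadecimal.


Divide by 16 repeatedly:
60587 ÷ 16 = 3786 remainder 11 (B)
3786 ÷ 16 = 236 remainder 10 (A)
236 ÷ 16 = 14 remainder 12 (C)
14 ÷ 16 = 0 remainder 14 (E)
Reading remainders bottom-up:
= 0xECAB


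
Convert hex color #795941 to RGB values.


Hex: #795941
R = 79₁₆ = 121
G = 59₁₆ = 89
B = 41₁₆ = 65
= RGB(121, 89, 65)


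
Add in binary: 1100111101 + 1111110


Align and add column by column (LSB to MSB, carry propagating):
  01100111101
+ 00001111110
  -----------
  col 0: 1 + 0 + 0 (carry in) = 1 → bit 1, carry out 0
  col 1: 0 + 1 + 0 (carry in) = 1 → bit 1, carry out 0
  col 2: 1 + 1 + 0 (carry in) = 2 → bit 0, carry out 1
  col 3: 1 + 1 + 1 (carry in) = 3 → bit 1, carry out 1
  col 4: 1 + 1 + 1 (carry in) = 3 → bit 1, carry out 1
  col 5: 1 + 1 + 1 (carry in) = 3 → bit 1, carry out 1
  col 6: 0 + 1 + 1 (carry in) = 2 → bit 0, carry out 1
  col 7: 0 + 0 + 1 (carry in) = 1 → bit 1, carry out 0
  col 8: 1 + 0 + 0 (carry in) = 1 → bit 1, carry out 0
  col 9: 1 + 0 + 0 (carry in) = 1 → bit 1, carry out 0
  col 10: 0 + 0 + 0 (carry in) = 0 → bit 0, carry out 0
Reading bits MSB→LSB: 01110111011
Strip leading zeros: 1110111011
= 1110111011


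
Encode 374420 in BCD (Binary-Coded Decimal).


Each digit → 4-bit binary:
  3 → 0011
  7 → 0111
  4 → 0100
  4 → 0100
  2 → 0010
  0 → 0000
= 0011 0111 0100 0100 0010 0000


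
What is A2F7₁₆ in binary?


Each hex digit → 4 binary bits:
  A = 1010
  2 = 0010
  F = 1111
  7 = 0111
Concatenate: 1010 0010 1111 0111
= 1010001011110111


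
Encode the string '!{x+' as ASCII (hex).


String: '!{x+'  (4 characters)
Per-character ASCII lookup:
  '!': special character: '!' = 33 → 0x21
  '{': special character: '{' = 123 → 0x7B
  'x': lowercase starts at 97: 'x' = 97 + 23 = 120 → 0x78
  '+': special character: '+' = 43 → 0x2B
= 0x21 0x7B 0x78 0x2B


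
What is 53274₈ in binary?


Each octal digit → 3 binary bits:
  5 = 101
  3 = 011
  2 = 010
  7 = 111
  4 = 100
Concatenate: 101 011 010 111 100
= 101011010111100


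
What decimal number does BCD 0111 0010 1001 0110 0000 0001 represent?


Each 4-bit group → digit:
  0111 → 7
  0010 → 2
  1001 → 9
  0110 → 6
  0000 → 0
  0001 → 1
= 729601


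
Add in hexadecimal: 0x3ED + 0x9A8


Align and add column by column (LSB to MSB, each column mod 16 with carry):
  03ED
+ 09A8
  ----
  col 0: D(13) + 8(8) + 0 (carry in) = 21 → 5(5), carry out 1
  col 1: E(14) + A(10) + 1 (carry in) = 25 → 9(9), carry out 1
  col 2: 3(3) + 9(9) + 1 (carry in) = 13 → D(13), carry out 0
  col 3: 0(0) + 0(0) + 0 (carry in) = 0 → 0(0), carry out 0
Reading digits MSB→LSB: 0D95
Strip leading zeros: D95
= 0xD95


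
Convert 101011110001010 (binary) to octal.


Group into 3-bit groups: 101011110001010
  101 = 5
  011 = 3
  110 = 6
  001 = 1
  010 = 2
= 0o53612


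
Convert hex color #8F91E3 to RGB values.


Hex: #8F91E3
R = 8F₁₆ = 143
G = 91₁₆ = 145
B = E3₁₆ = 227
= RGB(143, 145, 227)


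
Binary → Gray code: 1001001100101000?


Binary: 1001001100101000
Gray code: G = B XOR (B >> 1)
B >> 1 = 0100100110010100
1001001100101000 XOR 0100100110010100:
  1 XOR 0 = 1
  0 XOR 1 = 1
  0 XOR 0 = 0
  1 XOR 0 = 1
  0 XOR 1 = 1
  0 XOR 0 = 0
  1 XOR 0 = 1
  1 XOR 1 = 0
  0 XOR 1 = 1
  0 XOR 0 = 0
  1 XOR 0 = 1
  0 XOR 1 = 1
  1 XOR 0 = 1
  0 XOR 1 = 1
  0 XOR 0 = 0
  0 XOR 0 = 0
= 1101101010111100


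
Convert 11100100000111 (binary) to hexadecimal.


Group into 4-bit nibbles: 0011100100000111
  0011 = 3
  1001 = 9
  0000 = 0
  0111 = 7
= 0x3907


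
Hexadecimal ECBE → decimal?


Positional values:
Position 0: E × 16^0 = 14 × 1 = 14
Position 1: B × 16^1 = 11 × 16 = 176
Position 2: C × 16^2 = 12 × 256 = 3072
Position 3: E × 16^3 = 14 × 4096 = 57344
Sum = 14 + 176 + 3072 + 57344
= 60606


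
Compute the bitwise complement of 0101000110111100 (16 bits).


Original: 0101000110111100
Invert all bits:
  bit 0: 0 → 1
  bit 1: 1 → 0
  bit 2: 0 → 1
  bit 3: 1 → 0
  bit 4: 0 → 1
  bit 5: 0 → 1
  bit 6: 0 → 1
  bit 7: 1 → 0
  bit 8: 1 → 0
  bit 9: 0 → 1
  bit 10: 1 → 0
  bit 11: 1 → 0
  bit 12: 1 → 0
  bit 13: 1 → 0
  bit 14: 0 → 1
  bit 15: 0 → 1
= 1010111001000011


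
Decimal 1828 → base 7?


Divide by 7 repeatedly:
1828 ÷ 7 = 261 remainder 1
261 ÷ 7 = 37 remainder 2
37 ÷ 7 = 5 remainder 2
5 ÷ 7 = 0 remainder 5
Reading remainders bottom-up:
= 5221


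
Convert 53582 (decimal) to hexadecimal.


Divide by 16 repeatedly:
53582 ÷ 16 = 3348 remainder 14 (E)
3348 ÷ 16 = 209 remainder 4 (4)
209 ÷ 16 = 13 remainder 1 (1)
13 ÷ 16 = 0 remainder 13 (D)
Reading remainders bottom-up:
= 0xD14E


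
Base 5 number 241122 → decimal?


Positional values (base 5):
  2 × 5^0 = 2 × 1 = 2
  2 × 5^1 = 2 × 5 = 10
  1 × 5^2 = 1 × 25 = 25
  1 × 5^3 = 1 × 125 = 125
  4 × 5^4 = 4 × 625 = 2500
  2 × 5^5 = 2 × 3125 = 6250
Sum = 2 + 10 + 25 + 125 + 2500 + 6250
= 8912


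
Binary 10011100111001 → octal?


Group into 3-bit groups: 010011100111001
  010 = 2
  011 = 3
  100 = 4
  111 = 7
  001 = 1
= 0o23471


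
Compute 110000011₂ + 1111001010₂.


Align and add column by column (LSB to MSB, carry propagating):
  00110000011
+ 01111001010
  -----------
  col 0: 1 + 0 + 0 (carry in) = 1 → bit 1, carry out 0
  col 1: 1 + 1 + 0 (carry in) = 2 → bit 0, carry out 1
  col 2: 0 + 0 + 1 (carry in) = 1 → bit 1, carry out 0
  col 3: 0 + 1 + 0 (carry in) = 1 → bit 1, carry out 0
  col 4: 0 + 0 + 0 (carry in) = 0 → bit 0, carry out 0
  col 5: 0 + 0 + 0 (carry in) = 0 → bit 0, carry out 0
  col 6: 0 + 1 + 0 (carry in) = 1 → bit 1, carry out 0
  col 7: 1 + 1 + 0 (carry in) = 2 → bit 0, carry out 1
  col 8: 1 + 1 + 1 (carry in) = 3 → bit 1, carry out 1
  col 9: 0 + 1 + 1 (carry in) = 2 → bit 0, carry out 1
  col 10: 0 + 0 + 1 (carry in) = 1 → bit 1, carry out 0
Reading bits MSB→LSB: 10101001101
Strip leading zeros: 10101001101
= 10101001101


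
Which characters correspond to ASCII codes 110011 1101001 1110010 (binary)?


Codes (binary): 110011 1101001 1110010
Per-code ASCII lookup:
  110011 = 51  (range 48-57: digits, 51 - 48 = 3) → '3'
  1101001 = 105  (range 97-122: lowercase, 105 - 97 = 8) → 'i'
  1110010 = 114  (range 97-122: lowercase, 114 - 97 = 17) → 'r'
= '3ir'


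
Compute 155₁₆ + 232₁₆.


Align and add column by column (LSB to MSB, each column mod 16 with carry):
  0155
+ 0232
  ----
  col 0: 5(5) + 2(2) + 0 (carry in) = 7 → 7(7), carry out 0
  col 1: 5(5) + 3(3) + 0 (carry in) = 8 → 8(8), carry out 0
  col 2: 1(1) + 2(2) + 0 (carry in) = 3 → 3(3), carry out 0
  col 3: 0(0) + 0(0) + 0 (carry in) = 0 → 0(0), carry out 0
Reading digits MSB→LSB: 0387
Strip leading zeros: 387
= 0x387


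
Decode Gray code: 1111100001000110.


Gray code: 1111100001000110
MSB stays the same: 1
Each subsequent bit = prev_binary XOR current_gray:
  B[1] = 1 XOR 1 = 0
  B[2] = 0 XOR 1 = 1
  B[3] = 1 XOR 1 = 0
  B[4] = 0 XOR 1 = 1
  B[5] = 1 XOR 0 = 1
  B[6] = 1 XOR 0 = 1
  B[7] = 1 XOR 0 = 1
  B[8] = 1 XOR 0 = 1
  B[9] = 1 XOR 1 = 0
  B[10] = 0 XOR 0 = 0
  B[11] = 0 XOR 0 = 0
  B[12] = 0 XOR 0 = 0
  B[13] = 0 XOR 1 = 1
  B[14] = 1 XOR 1 = 0
  B[15] = 0 XOR 0 = 0
= 1010111110000100 (44932 decimal)


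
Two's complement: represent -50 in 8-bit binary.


Original: 00110010
Step 1 - Invert all bits: 11001101
Step 2 - Add 1: 11001101 + 1
= 11001110 (represents -50)


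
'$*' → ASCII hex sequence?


String: '$*'  (2 characters)
Per-character ASCII lookup:
  '$': special character: '$' = 36 → 0x24
  '*': special character: '*' = 42 → 0x2A
= 0x24 0x2A


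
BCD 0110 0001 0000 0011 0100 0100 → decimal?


Each 4-bit group → digit:
  0110 → 6
  0001 → 1
  0000 → 0
  0011 → 3
  0100 → 4
  0100 → 4
= 610344


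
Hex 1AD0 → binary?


Each hex digit → 4 binary bits:
  1 = 0001
  A = 1010
  D = 1101
  0 = 0000
Concatenate: 0001 1010 1101 0000
= 0001101011010000


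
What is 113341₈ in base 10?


Positional values:
Position 0: 1 × 8^0 = 1
Position 1: 4 × 8^1 = 32
Position 2: 3 × 8^2 = 192
Position 3: 3 × 8^3 = 1536
Position 4: 1 × 8^4 = 4096
Position 5: 1 × 8^5 = 32768
Sum = 1 + 32 + 192 + 1536 + 4096 + 32768
= 38625


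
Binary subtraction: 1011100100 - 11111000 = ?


Align and subtract column by column (LSB to MSB, borrowing when needed):
  1011100100
- 0011111000
  ----------
  col 0: (0 - 0 borrow-in) - 0 → 0 - 0 = 0, borrow out 0
  col 1: (0 - 0 borrow-in) - 0 → 0 - 0 = 0, borrow out 0
  col 2: (1 - 0 borrow-in) - 0 → 1 - 0 = 1, borrow out 0
  col 3: (0 - 0 borrow-in) - 1 → borrow from next column: (0+2) - 1 = 1, borrow out 1
  col 4: (0 - 1 borrow-in) - 1 → borrow from next column: (-1+2) - 1 = 0, borrow out 1
  col 5: (1 - 1 borrow-in) - 1 → borrow from next column: (0+2) - 1 = 1, borrow out 1
  col 6: (1 - 1 borrow-in) - 1 → borrow from next column: (0+2) - 1 = 1, borrow out 1
  col 7: (1 - 1 borrow-in) - 1 → borrow from next column: (0+2) - 1 = 1, borrow out 1
  col 8: (0 - 1 borrow-in) - 0 → borrow from next column: (-1+2) - 0 = 1, borrow out 1
  col 9: (1 - 1 borrow-in) - 0 → 0 - 0 = 0, borrow out 0
Reading bits MSB→LSB: 0111101100
Strip leading zeros: 111101100
= 111101100


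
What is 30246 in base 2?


Divide by 2 repeatedly:
30246 ÷ 2 = 15123 remainder 0
15123 ÷ 2 = 7561 remainder 1
7561 ÷ 2 = 3780 remainder 1
3780 ÷ 2 = 1890 remainder 0
1890 ÷ 2 = 945 remainder 0
945 ÷ 2 = 472 remainder 1
472 ÷ 2 = 236 remainder 0
236 ÷ 2 = 118 remainder 0
118 ÷ 2 = 59 remainder 0
59 ÷ 2 = 29 remainder 1
29 ÷ 2 = 14 remainder 1
14 ÷ 2 = 7 remainder 0
7 ÷ 2 = 3 remainder 1
3 ÷ 2 = 1 remainder 1
1 ÷ 2 = 0 remainder 1
Reading remainders bottom-up:
= 111011000100110


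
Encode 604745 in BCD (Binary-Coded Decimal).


Each digit → 4-bit binary:
  6 → 0110
  0 → 0000
  4 → 0100
  7 → 0111
  4 → 0100
  5 → 0101
= 0110 0000 0100 0111 0100 0101


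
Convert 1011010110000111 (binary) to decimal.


Positional values:
Bit 0: 1 × 2^0 = 1
Bit 1: 1 × 2^1 = 2
Bit 2: 1 × 2^2 = 4
Bit 7: 1 × 2^7 = 128
Bit 8: 1 × 2^8 = 256
Bit 10: 1 × 2^10 = 1024
Bit 12: 1 × 2^12 = 4096
Bit 13: 1 × 2^13 = 8192
Bit 15: 1 × 2^15 = 32768
Sum = 1 + 2 + 4 + 128 + 256 + 1024 + 4096 + 8192 + 32768
= 46471


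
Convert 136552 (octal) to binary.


Each octal digit → 3 binary bits:
  1 = 001
  3 = 011
  6 = 110
  5 = 101
  5 = 101
  2 = 010
Concatenate: 001 011 110 101 101 010
= 001011110101101010


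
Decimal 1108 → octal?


Divide by 8 repeatedly:
1108 ÷ 8 = 138 remainder 4
138 ÷ 8 = 17 remainder 2
17 ÷ 8 = 2 remainder 1
2 ÷ 8 = 0 remainder 2
Reading remainders bottom-up:
= 0o2124


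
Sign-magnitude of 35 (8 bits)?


Sign bit: 0 (positive)
Magnitude: 35 = 0100011
= 00100011


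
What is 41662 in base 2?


Divide by 2 repeatedly:
41662 ÷ 2 = 20831 remainder 0
20831 ÷ 2 = 10415 remainder 1
10415 ÷ 2 = 5207 remainder 1
5207 ÷ 2 = 2603 remainder 1
2603 ÷ 2 = 1301 remainder 1
1301 ÷ 2 = 650 remainder 1
650 ÷ 2 = 325 remainder 0
325 ÷ 2 = 162 remainder 1
162 ÷ 2 = 81 remainder 0
81 ÷ 2 = 40 remainder 1
40 ÷ 2 = 20 remainder 0
20 ÷ 2 = 10 remainder 0
10 ÷ 2 = 5 remainder 0
5 ÷ 2 = 2 remainder 1
2 ÷ 2 = 1 remainder 0
1 ÷ 2 = 0 remainder 1
Reading remainders bottom-up:
= 1010001010111110


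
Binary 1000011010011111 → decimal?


Positional values:
Bit 0: 1 × 2^0 = 1
Bit 1: 1 × 2^1 = 2
Bit 2: 1 × 2^2 = 4
Bit 3: 1 × 2^3 = 8
Bit 4: 1 × 2^4 = 16
Bit 7: 1 × 2^7 = 128
Bit 9: 1 × 2^9 = 512
Bit 10: 1 × 2^10 = 1024
Bit 15: 1 × 2^15 = 32768
Sum = 1 + 2 + 4 + 8 + 16 + 128 + 512 + 1024 + 32768
= 34463


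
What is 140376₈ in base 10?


Positional values:
Position 0: 6 × 8^0 = 6
Position 1: 7 × 8^1 = 56
Position 2: 3 × 8^2 = 192
Position 3: 0 × 8^3 = 0
Position 4: 4 × 8^4 = 16384
Position 5: 1 × 8^5 = 32768
Sum = 6 + 56 + 192 + 0 + 16384 + 32768
= 49406


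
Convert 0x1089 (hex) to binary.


Each hex digit → 4 binary bits:
  1 = 0001
  0 = 0000
  8 = 1000
  9 = 1001
Concatenate: 0001 0000 1000 1001
= 0001000010001001


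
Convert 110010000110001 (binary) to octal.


Group into 3-bit groups: 110010000110001
  110 = 6
  010 = 2
  000 = 0
  110 = 6
  001 = 1
= 0o62061


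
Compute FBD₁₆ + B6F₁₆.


Align and add column by column (LSB to MSB, each column mod 16 with carry):
  0FBD
+ 0B6F
  ----
  col 0: D(13) + F(15) + 0 (carry in) = 28 → C(12), carry out 1
  col 1: B(11) + 6(6) + 1 (carry in) = 18 → 2(2), carry out 1
  col 2: F(15) + B(11) + 1 (carry in) = 27 → B(11), carry out 1
  col 3: 0(0) + 0(0) + 1 (carry in) = 1 → 1(1), carry out 0
Reading digits MSB→LSB: 1B2C
Strip leading zeros: 1B2C
= 0x1B2C


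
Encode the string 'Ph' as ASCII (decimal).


String: 'Ph'  (2 characters)
Per-character ASCII lookup:
  'P': uppercase starts at 65: 'P' = 65 + 15 = 80
  'h': lowercase starts at 97: 'h' = 97 + 7 = 104
= 80 104


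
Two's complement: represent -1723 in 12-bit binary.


Original: 011010111011
Step 1 - Invert all bits: 100101000100
Step 2 - Add 1: 100101000100 + 1
= 100101000101 (represents -1723)


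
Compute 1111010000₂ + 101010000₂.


Align and add column by column (LSB to MSB, carry propagating):
  01111010000
+ 00101010000
  -----------
  col 0: 0 + 0 + 0 (carry in) = 0 → bit 0, carry out 0
  col 1: 0 + 0 + 0 (carry in) = 0 → bit 0, carry out 0
  col 2: 0 + 0 + 0 (carry in) = 0 → bit 0, carry out 0
  col 3: 0 + 0 + 0 (carry in) = 0 → bit 0, carry out 0
  col 4: 1 + 1 + 0 (carry in) = 2 → bit 0, carry out 1
  col 5: 0 + 0 + 1 (carry in) = 1 → bit 1, carry out 0
  col 6: 1 + 1 + 0 (carry in) = 2 → bit 0, carry out 1
  col 7: 1 + 0 + 1 (carry in) = 2 → bit 0, carry out 1
  col 8: 1 + 1 + 1 (carry in) = 3 → bit 1, carry out 1
  col 9: 1 + 0 + 1 (carry in) = 2 → bit 0, carry out 1
  col 10: 0 + 0 + 1 (carry in) = 1 → bit 1, carry out 0
Reading bits MSB→LSB: 10100100000
Strip leading zeros: 10100100000
= 10100100000


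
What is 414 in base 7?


Divide by 7 repeatedly:
414 ÷ 7 = 59 remainder 1
59 ÷ 7 = 8 remainder 3
8 ÷ 7 = 1 remainder 1
1 ÷ 7 = 0 remainder 1
Reading remainders bottom-up:
= 1131


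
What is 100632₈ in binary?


Each octal digit → 3 binary bits:
  1 = 001
  0 = 000
  0 = 000
  6 = 110
  3 = 011
  2 = 010
Concatenate: 001 000 000 110 011 010
= 001000000110011010


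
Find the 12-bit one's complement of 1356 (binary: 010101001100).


Original: 010101001100
Invert all bits:
  bit 0: 0 → 1
  bit 1: 1 → 0
  bit 2: 0 → 1
  bit 3: 1 → 0
  bit 4: 0 → 1
  bit 5: 1 → 0
  bit 6: 0 → 1
  bit 7: 0 → 1
  bit 8: 1 → 0
  bit 9: 1 → 0
  bit 10: 0 → 1
  bit 11: 0 → 1
= 101010110011


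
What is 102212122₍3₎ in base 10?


Positional values (base 3):
  2 × 3^0 = 2 × 1 = 2
  2 × 3^1 = 2 × 3 = 6
  1 × 3^2 = 1 × 9 = 9
  2 × 3^3 = 2 × 27 = 54
  1 × 3^4 = 1 × 81 = 81
  2 × 3^5 = 2 × 243 = 486
  2 × 3^6 = 2 × 729 = 1458
  0 × 3^7 = 0 × 2187 = 0
  1 × 3^8 = 1 × 6561 = 6561
Sum = 2 + 6 + 9 + 54 + 81 + 486 + 1458 + 0 + 6561
= 8657


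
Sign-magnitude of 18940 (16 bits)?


Sign bit: 0 (positive)
Magnitude: 18940 = 100100111111100
= 0100100111111100


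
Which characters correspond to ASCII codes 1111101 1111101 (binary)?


Codes (binary): 1111101 1111101
Per-code ASCII lookup:
  1111101 = 125  (special character) → '}'
  1111101 = 125  (special character) → '}'
= '}}'


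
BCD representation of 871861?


Each digit → 4-bit binary:
  8 → 1000
  7 → 0111
  1 → 0001
  8 → 1000
  6 → 0110
  1 → 0001
= 1000 0111 0001 1000 0110 0001


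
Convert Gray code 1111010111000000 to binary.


Gray code: 1111010111000000
MSB stays the same: 1
Each subsequent bit = prev_binary XOR current_gray:
  B[1] = 1 XOR 1 = 0
  B[2] = 0 XOR 1 = 1
  B[3] = 1 XOR 1 = 0
  B[4] = 0 XOR 0 = 0
  B[5] = 0 XOR 1 = 1
  B[6] = 1 XOR 0 = 1
  B[7] = 1 XOR 1 = 0
  B[8] = 0 XOR 1 = 1
  B[9] = 1 XOR 1 = 0
  B[10] = 0 XOR 0 = 0
  B[11] = 0 XOR 0 = 0
  B[12] = 0 XOR 0 = 0
  B[13] = 0 XOR 0 = 0
  B[14] = 0 XOR 0 = 0
  B[15] = 0 XOR 0 = 0
= 1010011010000000 (42624 decimal)


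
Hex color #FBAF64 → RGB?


Hex: #FBAF64
R = FB₁₆ = 251
G = AF₁₆ = 175
B = 64₁₆ = 100
= RGB(251, 175, 100)


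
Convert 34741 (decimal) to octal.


Divide by 8 repeatedly:
34741 ÷ 8 = 4342 remainder 5
4342 ÷ 8 = 542 remainder 6
542 ÷ 8 = 67 remainder 6
67 ÷ 8 = 8 remainder 3
8 ÷ 8 = 1 remainder 0
1 ÷ 8 = 0 remainder 1
Reading remainders bottom-up:
= 0o103665


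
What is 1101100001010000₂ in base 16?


Group into 4-bit nibbles: 1101100001010000
  1101 = D
  1000 = 8
  0101 = 5
  0000 = 0
= 0xD850


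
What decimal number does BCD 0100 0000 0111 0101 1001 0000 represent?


Each 4-bit group → digit:
  0100 → 4
  0000 → 0
  0111 → 7
  0101 → 5
  1001 → 9
  0000 → 0
= 407590


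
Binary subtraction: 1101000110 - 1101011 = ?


Align and subtract column by column (LSB to MSB, borrowing when needed):
  1101000110
- 0001101011
  ----------
  col 0: (0 - 0 borrow-in) - 1 → borrow from next column: (0+2) - 1 = 1, borrow out 1
  col 1: (1 - 1 borrow-in) - 1 → borrow from next column: (0+2) - 1 = 1, borrow out 1
  col 2: (1 - 1 borrow-in) - 0 → 0 - 0 = 0, borrow out 0
  col 3: (0 - 0 borrow-in) - 1 → borrow from next column: (0+2) - 1 = 1, borrow out 1
  col 4: (0 - 1 borrow-in) - 0 → borrow from next column: (-1+2) - 0 = 1, borrow out 1
  col 5: (0 - 1 borrow-in) - 1 → borrow from next column: (-1+2) - 1 = 0, borrow out 1
  col 6: (1 - 1 borrow-in) - 1 → borrow from next column: (0+2) - 1 = 1, borrow out 1
  col 7: (0 - 1 borrow-in) - 0 → borrow from next column: (-1+2) - 0 = 1, borrow out 1
  col 8: (1 - 1 borrow-in) - 0 → 0 - 0 = 0, borrow out 0
  col 9: (1 - 0 borrow-in) - 0 → 1 - 0 = 1, borrow out 0
Reading bits MSB→LSB: 1011011011
Strip leading zeros: 1011011011
= 1011011011


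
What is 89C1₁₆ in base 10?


Positional values:
Position 0: 1 × 16^0 = 1 × 1 = 1
Position 1: C × 16^1 = 12 × 16 = 192
Position 2: 9 × 16^2 = 9 × 256 = 2304
Position 3: 8 × 16^3 = 8 × 4096 = 32768
Sum = 1 + 192 + 2304 + 32768
= 35265


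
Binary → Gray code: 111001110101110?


Binary: 111001110101110
Gray code: G = B XOR (B >> 1)
B >> 1 = 011100111010111
111001110101110 XOR 011100111010111:
  1 XOR 0 = 1
  1 XOR 1 = 0
  1 XOR 1 = 0
  0 XOR 1 = 1
  0 XOR 0 = 0
  1 XOR 0 = 1
  1 XOR 1 = 0
  1 XOR 1 = 0
  0 XOR 1 = 1
  1 XOR 0 = 1
  0 XOR 1 = 1
  1 XOR 0 = 1
  1 XOR 1 = 0
  1 XOR 1 = 0
  0 XOR 1 = 1
= 100101001111001


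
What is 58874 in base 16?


Divide by 16 repeatedly:
58874 ÷ 16 = 3679 remainder 10 (A)
3679 ÷ 16 = 229 remainder 15 (F)
229 ÷ 16 = 14 remainder 5 (5)
14 ÷ 16 = 0 remainder 14 (E)
Reading remainders bottom-up:
= 0xE5FA


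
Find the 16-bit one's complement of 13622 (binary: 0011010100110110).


Original: 0011010100110110
Invert all bits:
  bit 0: 0 → 1
  bit 1: 0 → 1
  bit 2: 1 → 0
  bit 3: 1 → 0
  bit 4: 0 → 1
  bit 5: 1 → 0
  bit 6: 0 → 1
  bit 7: 1 → 0
  bit 8: 0 → 1
  bit 9: 0 → 1
  bit 10: 1 → 0
  bit 11: 1 → 0
  bit 12: 0 → 1
  bit 13: 1 → 0
  bit 14: 1 → 0
  bit 15: 0 → 1
= 1100101011001001


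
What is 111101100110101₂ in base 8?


Group into 3-bit groups: 111101100110101
  111 = 7
  101 = 5
  100 = 4
  110 = 6
  101 = 5
= 0o75465


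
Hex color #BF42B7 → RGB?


Hex: #BF42B7
R = BF₁₆ = 191
G = 42₁₆ = 66
B = B7₁₆ = 183
= RGB(191, 66, 183)


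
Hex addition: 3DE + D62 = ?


Align and add column by column (LSB to MSB, each column mod 16 with carry):
  03DE
+ 0D62
  ----
  col 0: E(14) + 2(2) + 0 (carry in) = 16 → 0(0), carry out 1
  col 1: D(13) + 6(6) + 1 (carry in) = 20 → 4(4), carry out 1
  col 2: 3(3) + D(13) + 1 (carry in) = 17 → 1(1), carry out 1
  col 3: 0(0) + 0(0) + 1 (carry in) = 1 → 1(1), carry out 0
Reading digits MSB→LSB: 1140
Strip leading zeros: 1140
= 0x1140


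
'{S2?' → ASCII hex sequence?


String: '{S2?'  (4 characters)
Per-character ASCII lookup:
  '{': special character: '{' = 123 → 0x7B
  'S': uppercase starts at 65: 'S' = 65 + 18 = 83 → 0x53
  '2': digits start at 48: '2' = 48 + 2 = 50 → 0x32
  '?': special character: '?' = 63 → 0x3F
= 0x7B 0x53 0x32 0x3F


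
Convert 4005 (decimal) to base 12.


Divide by 12 repeatedly:
4005 ÷ 12 = 333 remainder 9
333 ÷ 12 = 27 remainder 9
27 ÷ 12 = 2 remainder 3
2 ÷ 12 = 0 remainder 2
Reading remainders bottom-up:
= 2399


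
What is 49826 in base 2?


Divide by 2 repeatedly:
49826 ÷ 2 = 24913 remainder 0
24913 ÷ 2 = 12456 remainder 1
12456 ÷ 2 = 6228 remainder 0
6228 ÷ 2 = 3114 remainder 0
3114 ÷ 2 = 1557 remainder 0
1557 ÷ 2 = 778 remainder 1
778 ÷ 2 = 389 remainder 0
389 ÷ 2 = 194 remainder 1
194 ÷ 2 = 97 remainder 0
97 ÷ 2 = 48 remainder 1
48 ÷ 2 = 24 remainder 0
24 ÷ 2 = 12 remainder 0
12 ÷ 2 = 6 remainder 0
6 ÷ 2 = 3 remainder 0
3 ÷ 2 = 1 remainder 1
1 ÷ 2 = 0 remainder 1
Reading remainders bottom-up:
= 1100001010100010


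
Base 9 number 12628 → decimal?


Positional values (base 9):
  8 × 9^0 = 8 × 1 = 8
  2 × 9^1 = 2 × 9 = 18
  6 × 9^2 = 6 × 81 = 486
  2 × 9^3 = 2 × 729 = 1458
  1 × 9^4 = 1 × 6561 = 6561
Sum = 8 + 18 + 486 + 1458 + 6561
= 8531


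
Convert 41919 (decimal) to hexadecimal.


Divide by 16 repeatedly:
41919 ÷ 16 = 2619 remainder 15 (F)
2619 ÷ 16 = 163 remainder 11 (B)
163 ÷ 16 = 10 remainder 3 (3)
10 ÷ 16 = 0 remainder 10 (A)
Reading remainders bottom-up:
= 0xA3BF


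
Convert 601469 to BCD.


Each digit → 4-bit binary:
  6 → 0110
  0 → 0000
  1 → 0001
  4 → 0100
  6 → 0110
  9 → 1001
= 0110 0000 0001 0100 0110 1001


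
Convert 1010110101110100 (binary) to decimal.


Positional values:
Bit 2: 1 × 2^2 = 4
Bit 4: 1 × 2^4 = 16
Bit 5: 1 × 2^5 = 32
Bit 6: 1 × 2^6 = 64
Bit 8: 1 × 2^8 = 256
Bit 10: 1 × 2^10 = 1024
Bit 11: 1 × 2^11 = 2048
Bit 13: 1 × 2^13 = 8192
Bit 15: 1 × 2^15 = 32768
Sum = 4 + 16 + 32 + 64 + 256 + 1024 + 2048 + 8192 + 32768
= 44404


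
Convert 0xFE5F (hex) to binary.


Each hex digit → 4 binary bits:
  F = 1111
  E = 1110
  5 = 0101
  F = 1111
Concatenate: 1111 1110 0101 1111
= 1111111001011111


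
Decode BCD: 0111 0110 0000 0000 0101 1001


Each 4-bit group → digit:
  0111 → 7
  0110 → 6
  0000 → 0
  0000 → 0
  0101 → 5
  1001 → 9
= 760059


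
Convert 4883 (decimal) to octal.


Divide by 8 repeatedly:
4883 ÷ 8 = 610 remainder 3
610 ÷ 8 = 76 remainder 2
76 ÷ 8 = 9 remainder 4
9 ÷ 8 = 1 remainder 1
1 ÷ 8 = 0 remainder 1
Reading remainders bottom-up:
= 0o11423


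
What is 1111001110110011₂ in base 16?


Group into 4-bit nibbles: 1111001110110011
  1111 = F
  0011 = 3
  1011 = B
  0011 = 3
= 0xF3B3


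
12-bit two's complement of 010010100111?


Original: 010010100111
Step 1 - Invert all bits: 101101011000
Step 2 - Add 1: 101101011000 + 1
= 101101011001 (represents -1191)


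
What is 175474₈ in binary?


Each octal digit → 3 binary bits:
  1 = 001
  7 = 111
  5 = 101
  4 = 100
  7 = 111
  4 = 100
Concatenate: 001 111 101 100 111 100
= 001111101100111100


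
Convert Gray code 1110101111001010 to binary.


Gray code: 1110101111001010
MSB stays the same: 1
Each subsequent bit = prev_binary XOR current_gray:
  B[1] = 1 XOR 1 = 0
  B[2] = 0 XOR 1 = 1
  B[3] = 1 XOR 0 = 1
  B[4] = 1 XOR 1 = 0
  B[5] = 0 XOR 0 = 0
  B[6] = 0 XOR 1 = 1
  B[7] = 1 XOR 1 = 0
  B[8] = 0 XOR 1 = 1
  B[9] = 1 XOR 1 = 0
  B[10] = 0 XOR 0 = 0
  B[11] = 0 XOR 0 = 0
  B[12] = 0 XOR 1 = 1
  B[13] = 1 XOR 0 = 1
  B[14] = 1 XOR 1 = 0
  B[15] = 0 XOR 0 = 0
= 1011001010001100 (45708 decimal)


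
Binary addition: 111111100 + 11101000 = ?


Align and add column by column (LSB to MSB, carry propagating):
  0111111100
+ 0011101000
  ----------
  col 0: 0 + 0 + 0 (carry in) = 0 → bit 0, carry out 0
  col 1: 0 + 0 + 0 (carry in) = 0 → bit 0, carry out 0
  col 2: 1 + 0 + 0 (carry in) = 1 → bit 1, carry out 0
  col 3: 1 + 1 + 0 (carry in) = 2 → bit 0, carry out 1
  col 4: 1 + 0 + 1 (carry in) = 2 → bit 0, carry out 1
  col 5: 1 + 1 + 1 (carry in) = 3 → bit 1, carry out 1
  col 6: 1 + 1 + 1 (carry in) = 3 → bit 1, carry out 1
  col 7: 1 + 1 + 1 (carry in) = 3 → bit 1, carry out 1
  col 8: 1 + 0 + 1 (carry in) = 2 → bit 0, carry out 1
  col 9: 0 + 0 + 1 (carry in) = 1 → bit 1, carry out 0
Reading bits MSB→LSB: 1011100100
Strip leading zeros: 1011100100
= 1011100100


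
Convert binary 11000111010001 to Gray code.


Binary: 11000111010001
Gray code: G = B XOR (B >> 1)
B >> 1 = 01100011101000
11000111010001 XOR 01100011101000:
  1 XOR 0 = 1
  1 XOR 1 = 0
  0 XOR 1 = 1
  0 XOR 0 = 0
  0 XOR 0 = 0
  1 XOR 0 = 1
  1 XOR 1 = 0
  1 XOR 1 = 0
  0 XOR 1 = 1
  1 XOR 0 = 1
  0 XOR 1 = 1
  0 XOR 0 = 0
  0 XOR 0 = 0
  1 XOR 0 = 1
= 10100100111001


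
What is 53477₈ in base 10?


Positional values:
Position 0: 7 × 8^0 = 7
Position 1: 7 × 8^1 = 56
Position 2: 4 × 8^2 = 256
Position 3: 3 × 8^3 = 1536
Position 4: 5 × 8^4 = 20480
Sum = 7 + 56 + 256 + 1536 + 20480
= 22335


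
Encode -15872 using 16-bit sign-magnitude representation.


Sign bit: 1 (negative)
Magnitude: 15872 = 011111000000000
= 1011111000000000


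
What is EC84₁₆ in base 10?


Positional values:
Position 0: 4 × 16^0 = 4 × 1 = 4
Position 1: 8 × 16^1 = 8 × 16 = 128
Position 2: C × 16^2 = 12 × 256 = 3072
Position 3: E × 16^3 = 14 × 4096 = 57344
Sum = 4 + 128 + 3072 + 57344
= 60548


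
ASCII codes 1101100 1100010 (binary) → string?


Codes (binary): 1101100 1100010
Per-code ASCII lookup:
  1101100 = 108  (range 97-122: lowercase, 108 - 97 = 11) → 'l'
  1100010 = 98  (range 97-122: lowercase, 98 - 97 = 1) → 'b'
= 'lb'


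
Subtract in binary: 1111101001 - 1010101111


Align and subtract column by column (LSB to MSB, borrowing when needed):
  1111101001
- 1010101111
  ----------
  col 0: (1 - 0 borrow-in) - 1 → 1 - 1 = 0, borrow out 0
  col 1: (0 - 0 borrow-in) - 1 → borrow from next column: (0+2) - 1 = 1, borrow out 1
  col 2: (0 - 1 borrow-in) - 1 → borrow from next column: (-1+2) - 1 = 0, borrow out 1
  col 3: (1 - 1 borrow-in) - 1 → borrow from next column: (0+2) - 1 = 1, borrow out 1
  col 4: (0 - 1 borrow-in) - 0 → borrow from next column: (-1+2) - 0 = 1, borrow out 1
  col 5: (1 - 1 borrow-in) - 1 → borrow from next column: (0+2) - 1 = 1, borrow out 1
  col 6: (1 - 1 borrow-in) - 0 → 0 - 0 = 0, borrow out 0
  col 7: (1 - 0 borrow-in) - 1 → 1 - 1 = 0, borrow out 0
  col 8: (1 - 0 borrow-in) - 0 → 1 - 0 = 1, borrow out 0
  col 9: (1 - 0 borrow-in) - 1 → 1 - 1 = 0, borrow out 0
Reading bits MSB→LSB: 0100111010
Strip leading zeros: 100111010
= 100111010


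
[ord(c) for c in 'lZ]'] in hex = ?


String: 'lZ]'  (3 characters)
Per-character ASCII lookup:
  'l': lowercase starts at 97: 'l' = 97 + 11 = 108 → 0x6C
  'Z': uppercase starts at 65: 'Z' = 65 + 25 = 90 → 0x5A
  ']': special character: ']' = 93 → 0x5D
= 0x6C 0x5A 0x5D


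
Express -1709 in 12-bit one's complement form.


Original: 011010101101
Invert all bits:
  bit 0: 0 → 1
  bit 1: 1 → 0
  bit 2: 1 → 0
  bit 3: 0 → 1
  bit 4: 1 → 0
  bit 5: 0 → 1
  bit 6: 1 → 0
  bit 7: 0 → 1
  bit 8: 1 → 0
  bit 9: 1 → 0
  bit 10: 0 → 1
  bit 11: 1 → 0
= 100101010010


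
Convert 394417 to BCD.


Each digit → 4-bit binary:
  3 → 0011
  9 → 1001
  4 → 0100
  4 → 0100
  1 → 0001
  7 → 0111
= 0011 1001 0100 0100 0001 0111


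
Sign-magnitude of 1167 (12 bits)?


Sign bit: 0 (positive)
Magnitude: 1167 = 10010001111
= 010010001111


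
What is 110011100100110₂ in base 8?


Group into 3-bit groups: 110011100100110
  110 = 6
  011 = 3
  100 = 4
  100 = 4
  110 = 6
= 0o63446


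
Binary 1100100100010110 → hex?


Group into 4-bit nibbles: 1100100100010110
  1100 = C
  1001 = 9
  0001 = 1
  0110 = 6
= 0xC916


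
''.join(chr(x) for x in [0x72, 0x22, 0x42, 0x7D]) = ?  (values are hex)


Codes (hex): 0x72 0x22 0x42 0x7D
Per-code ASCII lookup:
  0x72 = 114  (range 97-122: lowercase, 114 - 97 = 17) → 'r'
  0x22 = 34  (special character) → '"'
  0x42 = 66  (range 65-90: uppercase, 66 - 65 = 1) → 'B'
  0x7D = 125  (special character) → '}'
= 'r"B}'


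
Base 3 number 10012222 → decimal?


Positional values (base 3):
  2 × 3^0 = 2 × 1 = 2
  2 × 3^1 = 2 × 3 = 6
  2 × 3^2 = 2 × 9 = 18
  2 × 3^3 = 2 × 27 = 54
  1 × 3^4 = 1 × 81 = 81
  0 × 3^5 = 0 × 243 = 0
  0 × 3^6 = 0 × 729 = 0
  1 × 3^7 = 1 × 2187 = 2187
Sum = 2 + 6 + 18 + 54 + 81 + 0 + 0 + 2187
= 2348


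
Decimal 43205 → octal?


Divide by 8 repeatedly:
43205 ÷ 8 = 5400 remainder 5
5400 ÷ 8 = 675 remainder 0
675 ÷ 8 = 84 remainder 3
84 ÷ 8 = 10 remainder 4
10 ÷ 8 = 1 remainder 2
1 ÷ 8 = 0 remainder 1
Reading remainders bottom-up:
= 0o124305


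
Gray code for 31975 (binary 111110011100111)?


Binary: 111110011100111
Gray code: G = B XOR (B >> 1)
B >> 1 = 011111001110011
111110011100111 XOR 011111001110011:
  1 XOR 0 = 1
  1 XOR 1 = 0
  1 XOR 1 = 0
  1 XOR 1 = 0
  1 XOR 1 = 0
  0 XOR 1 = 1
  0 XOR 0 = 0
  1 XOR 0 = 1
  1 XOR 1 = 0
  1 XOR 1 = 0
  0 XOR 1 = 1
  0 XOR 0 = 0
  1 XOR 0 = 1
  1 XOR 1 = 0
  1 XOR 1 = 0
= 100001010010100


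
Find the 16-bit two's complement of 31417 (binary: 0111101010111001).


Original: 0111101010111001
Step 1 - Invert all bits: 1000010101000110
Step 2 - Add 1: 1000010101000110 + 1
= 1000010101000111 (represents -31417)


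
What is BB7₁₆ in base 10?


Positional values:
Position 0: 7 × 16^0 = 7 × 1 = 7
Position 1: B × 16^1 = 11 × 16 = 176
Position 2: B × 16^2 = 11 × 256 = 2816
Sum = 7 + 176 + 2816
= 2999


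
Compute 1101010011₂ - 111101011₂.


Align and subtract column by column (LSB to MSB, borrowing when needed):
  1101010011
- 0111101011
  ----------
  col 0: (1 - 0 borrow-in) - 1 → 1 - 1 = 0, borrow out 0
  col 1: (1 - 0 borrow-in) - 1 → 1 - 1 = 0, borrow out 0
  col 2: (0 - 0 borrow-in) - 0 → 0 - 0 = 0, borrow out 0
  col 3: (0 - 0 borrow-in) - 1 → borrow from next column: (0+2) - 1 = 1, borrow out 1
  col 4: (1 - 1 borrow-in) - 0 → 0 - 0 = 0, borrow out 0
  col 5: (0 - 0 borrow-in) - 1 → borrow from next column: (0+2) - 1 = 1, borrow out 1
  col 6: (1 - 1 borrow-in) - 1 → borrow from next column: (0+2) - 1 = 1, borrow out 1
  col 7: (0 - 1 borrow-in) - 1 → borrow from next column: (-1+2) - 1 = 0, borrow out 1
  col 8: (1 - 1 borrow-in) - 1 → borrow from next column: (0+2) - 1 = 1, borrow out 1
  col 9: (1 - 1 borrow-in) - 0 → 0 - 0 = 0, borrow out 0
Reading bits MSB→LSB: 0101101000
Strip leading zeros: 101101000
= 101101000


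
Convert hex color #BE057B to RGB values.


Hex: #BE057B
R = BE₁₆ = 190
G = 05₁₆ = 5
B = 7B₁₆ = 123
= RGB(190, 5, 123)


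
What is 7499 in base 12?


Divide by 12 repeatedly:
7499 ÷ 12 = 624 remainder 11
624 ÷ 12 = 52 remainder 0
52 ÷ 12 = 4 remainder 4
4 ÷ 12 = 0 remainder 4
Reading remainders bottom-up:
= 440B


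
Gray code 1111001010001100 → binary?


Gray code: 1111001010001100
MSB stays the same: 1
Each subsequent bit = prev_binary XOR current_gray:
  B[1] = 1 XOR 1 = 0
  B[2] = 0 XOR 1 = 1
  B[3] = 1 XOR 1 = 0
  B[4] = 0 XOR 0 = 0
  B[5] = 0 XOR 0 = 0
  B[6] = 0 XOR 1 = 1
  B[7] = 1 XOR 0 = 1
  B[8] = 1 XOR 1 = 0
  B[9] = 0 XOR 0 = 0
  B[10] = 0 XOR 0 = 0
  B[11] = 0 XOR 0 = 0
  B[12] = 0 XOR 1 = 1
  B[13] = 1 XOR 1 = 0
  B[14] = 0 XOR 0 = 0
  B[15] = 0 XOR 0 = 0
= 1010001100001000 (41736 decimal)


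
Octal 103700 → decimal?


Positional values:
Position 0: 0 × 8^0 = 0
Position 1: 0 × 8^1 = 0
Position 2: 7 × 8^2 = 448
Position 3: 3 × 8^3 = 1536
Position 4: 0 × 8^4 = 0
Position 5: 1 × 8^5 = 32768
Sum = 0 + 0 + 448 + 1536 + 0 + 32768
= 34752


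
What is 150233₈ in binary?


Each octal digit → 3 binary bits:
  1 = 001
  5 = 101
  0 = 000
  2 = 010
  3 = 011
  3 = 011
Concatenate: 001 101 000 010 011 011
= 001101000010011011


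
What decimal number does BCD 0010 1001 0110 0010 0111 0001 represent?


Each 4-bit group → digit:
  0010 → 2
  1001 → 9
  0110 → 6
  0010 → 2
  0111 → 7
  0001 → 1
= 296271


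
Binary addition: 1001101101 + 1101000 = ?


Align and add column by column (LSB to MSB, carry propagating):
  01001101101
+ 00001101000
  -----------
  col 0: 1 + 0 + 0 (carry in) = 1 → bit 1, carry out 0
  col 1: 0 + 0 + 0 (carry in) = 0 → bit 0, carry out 0
  col 2: 1 + 0 + 0 (carry in) = 1 → bit 1, carry out 0
  col 3: 1 + 1 + 0 (carry in) = 2 → bit 0, carry out 1
  col 4: 0 + 0 + 1 (carry in) = 1 → bit 1, carry out 0
  col 5: 1 + 1 + 0 (carry in) = 2 → bit 0, carry out 1
  col 6: 1 + 1 + 1 (carry in) = 3 → bit 1, carry out 1
  col 7: 0 + 0 + 1 (carry in) = 1 → bit 1, carry out 0
  col 8: 0 + 0 + 0 (carry in) = 0 → bit 0, carry out 0
  col 9: 1 + 0 + 0 (carry in) = 1 → bit 1, carry out 0
  col 10: 0 + 0 + 0 (carry in) = 0 → bit 0, carry out 0
Reading bits MSB→LSB: 01011010101
Strip leading zeros: 1011010101
= 1011010101


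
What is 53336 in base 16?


Divide by 16 repeatedly:
53336 ÷ 16 = 3333 remainder 8 (8)
3333 ÷ 16 = 208 remainder 5 (5)
208 ÷ 16 = 13 remainder 0 (0)
13 ÷ 16 = 0 remainder 13 (D)
Reading remainders bottom-up:
= 0xD058


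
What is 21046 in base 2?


Divide by 2 repeatedly:
21046 ÷ 2 = 10523 remainder 0
10523 ÷ 2 = 5261 remainder 1
5261 ÷ 2 = 2630 remainder 1
2630 ÷ 2 = 1315 remainder 0
1315 ÷ 2 = 657 remainder 1
657 ÷ 2 = 328 remainder 1
328 ÷ 2 = 164 remainder 0
164 ÷ 2 = 82 remainder 0
82 ÷ 2 = 41 remainder 0
41 ÷ 2 = 20 remainder 1
20 ÷ 2 = 10 remainder 0
10 ÷ 2 = 5 remainder 0
5 ÷ 2 = 2 remainder 1
2 ÷ 2 = 1 remainder 0
1 ÷ 2 = 0 remainder 1
Reading remainders bottom-up:
= 101001000110110


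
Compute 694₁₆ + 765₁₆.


Align and add column by column (LSB to MSB, each column mod 16 with carry):
  0694
+ 0765
  ----
  col 0: 4(4) + 5(5) + 0 (carry in) = 9 → 9(9), carry out 0
  col 1: 9(9) + 6(6) + 0 (carry in) = 15 → F(15), carry out 0
  col 2: 6(6) + 7(7) + 0 (carry in) = 13 → D(13), carry out 0
  col 3: 0(0) + 0(0) + 0 (carry in) = 0 → 0(0), carry out 0
Reading digits MSB→LSB: 0DF9
Strip leading zeros: DF9
= 0xDF9


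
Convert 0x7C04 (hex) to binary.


Each hex digit → 4 binary bits:
  7 = 0111
  C = 1100
  0 = 0000
  4 = 0100
Concatenate: 0111 1100 0000 0100
= 0111110000000100


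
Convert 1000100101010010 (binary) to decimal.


Positional values:
Bit 1: 1 × 2^1 = 2
Bit 4: 1 × 2^4 = 16
Bit 6: 1 × 2^6 = 64
Bit 8: 1 × 2^8 = 256
Bit 11: 1 × 2^11 = 2048
Bit 15: 1 × 2^15 = 32768
Sum = 2 + 16 + 64 + 256 + 2048 + 32768
= 35154


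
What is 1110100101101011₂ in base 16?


Group into 4-bit nibbles: 1110100101101011
  1110 = E
  1001 = 9
  0110 = 6
  1011 = B
= 0xE96B


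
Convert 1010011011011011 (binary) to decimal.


Positional values:
Bit 0: 1 × 2^0 = 1
Bit 1: 1 × 2^1 = 2
Bit 3: 1 × 2^3 = 8
Bit 4: 1 × 2^4 = 16
Bit 6: 1 × 2^6 = 64
Bit 7: 1 × 2^7 = 128
Bit 9: 1 × 2^9 = 512
Bit 10: 1 × 2^10 = 1024
Bit 13: 1 × 2^13 = 8192
Bit 15: 1 × 2^15 = 32768
Sum = 1 + 2 + 8 + 16 + 64 + 128 + 512 + 1024 + 8192 + 32768
= 42715


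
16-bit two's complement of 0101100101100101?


Original: 0101100101100101
Step 1 - Invert all bits: 1010011010011010
Step 2 - Add 1: 1010011010011010 + 1
= 1010011010011011 (represents -22885)


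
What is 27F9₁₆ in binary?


Each hex digit → 4 binary bits:
  2 = 0010
  7 = 0111
  F = 1111
  9 = 1001
Concatenate: 0010 0111 1111 1001
= 0010011111111001


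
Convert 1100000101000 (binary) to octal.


Group into 3-bit groups: 001100000101000
  001 = 1
  100 = 4
  000 = 0
  101 = 5
  000 = 0
= 0o14050


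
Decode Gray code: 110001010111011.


Gray code: 110001010111011
MSB stays the same: 1
Each subsequent bit = prev_binary XOR current_gray:
  B[1] = 1 XOR 1 = 0
  B[2] = 0 XOR 0 = 0
  B[3] = 0 XOR 0 = 0
  B[4] = 0 XOR 0 = 0
  B[5] = 0 XOR 1 = 1
  B[6] = 1 XOR 0 = 1
  B[7] = 1 XOR 1 = 0
  B[8] = 0 XOR 0 = 0
  B[9] = 0 XOR 1 = 1
  B[10] = 1 XOR 1 = 0
  B[11] = 0 XOR 1 = 1
  B[12] = 1 XOR 0 = 1
  B[13] = 1 XOR 1 = 0
  B[14] = 0 XOR 1 = 1
= 100001100101101 (17197 decimal)


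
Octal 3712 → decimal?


Positional values:
Position 0: 2 × 8^0 = 2
Position 1: 1 × 8^1 = 8
Position 2: 7 × 8^2 = 448
Position 3: 3 × 8^3 = 1536
Sum = 2 + 8 + 448 + 1536
= 1994


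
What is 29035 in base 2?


Divide by 2 repeatedly:
29035 ÷ 2 = 14517 remainder 1
14517 ÷ 2 = 7258 remainder 1
7258 ÷ 2 = 3629 remainder 0
3629 ÷ 2 = 1814 remainder 1
1814 ÷ 2 = 907 remainder 0
907 ÷ 2 = 453 remainder 1
453 ÷ 2 = 226 remainder 1
226 ÷ 2 = 113 remainder 0
113 ÷ 2 = 56 remainder 1
56 ÷ 2 = 28 remainder 0
28 ÷ 2 = 14 remainder 0
14 ÷ 2 = 7 remainder 0
7 ÷ 2 = 3 remainder 1
3 ÷ 2 = 1 remainder 1
1 ÷ 2 = 0 remainder 1
Reading remainders bottom-up:
= 111000101101011
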